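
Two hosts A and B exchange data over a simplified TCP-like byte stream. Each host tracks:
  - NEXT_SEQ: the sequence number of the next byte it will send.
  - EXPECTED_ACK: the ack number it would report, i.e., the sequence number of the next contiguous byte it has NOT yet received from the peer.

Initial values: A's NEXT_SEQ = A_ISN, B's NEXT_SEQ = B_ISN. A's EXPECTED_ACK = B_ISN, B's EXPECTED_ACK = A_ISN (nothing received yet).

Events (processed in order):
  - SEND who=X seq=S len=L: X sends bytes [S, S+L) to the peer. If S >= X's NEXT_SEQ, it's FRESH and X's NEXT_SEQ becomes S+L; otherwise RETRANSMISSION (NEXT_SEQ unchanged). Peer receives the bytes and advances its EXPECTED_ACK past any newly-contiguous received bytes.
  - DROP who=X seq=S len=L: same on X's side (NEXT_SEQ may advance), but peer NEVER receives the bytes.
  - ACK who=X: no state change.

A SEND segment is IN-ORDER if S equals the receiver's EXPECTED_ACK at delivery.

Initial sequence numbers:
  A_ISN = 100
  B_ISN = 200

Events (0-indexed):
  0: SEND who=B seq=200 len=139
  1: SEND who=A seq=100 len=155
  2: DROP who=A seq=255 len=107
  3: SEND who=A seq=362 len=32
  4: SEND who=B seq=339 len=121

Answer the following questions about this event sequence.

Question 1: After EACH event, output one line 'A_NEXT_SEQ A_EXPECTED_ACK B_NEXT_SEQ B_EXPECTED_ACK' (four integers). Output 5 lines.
100 339 339 100
255 339 339 255
362 339 339 255
394 339 339 255
394 460 460 255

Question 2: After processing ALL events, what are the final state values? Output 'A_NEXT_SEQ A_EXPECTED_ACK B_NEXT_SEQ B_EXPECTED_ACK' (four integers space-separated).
Answer: 394 460 460 255

Derivation:
After event 0: A_seq=100 A_ack=339 B_seq=339 B_ack=100
After event 1: A_seq=255 A_ack=339 B_seq=339 B_ack=255
After event 2: A_seq=362 A_ack=339 B_seq=339 B_ack=255
After event 3: A_seq=394 A_ack=339 B_seq=339 B_ack=255
After event 4: A_seq=394 A_ack=460 B_seq=460 B_ack=255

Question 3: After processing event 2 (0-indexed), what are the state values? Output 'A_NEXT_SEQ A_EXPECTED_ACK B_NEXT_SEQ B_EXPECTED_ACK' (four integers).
After event 0: A_seq=100 A_ack=339 B_seq=339 B_ack=100
After event 1: A_seq=255 A_ack=339 B_seq=339 B_ack=255
After event 2: A_seq=362 A_ack=339 B_seq=339 B_ack=255

362 339 339 255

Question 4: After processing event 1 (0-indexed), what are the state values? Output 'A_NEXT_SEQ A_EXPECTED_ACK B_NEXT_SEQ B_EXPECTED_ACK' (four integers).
After event 0: A_seq=100 A_ack=339 B_seq=339 B_ack=100
After event 1: A_seq=255 A_ack=339 B_seq=339 B_ack=255

255 339 339 255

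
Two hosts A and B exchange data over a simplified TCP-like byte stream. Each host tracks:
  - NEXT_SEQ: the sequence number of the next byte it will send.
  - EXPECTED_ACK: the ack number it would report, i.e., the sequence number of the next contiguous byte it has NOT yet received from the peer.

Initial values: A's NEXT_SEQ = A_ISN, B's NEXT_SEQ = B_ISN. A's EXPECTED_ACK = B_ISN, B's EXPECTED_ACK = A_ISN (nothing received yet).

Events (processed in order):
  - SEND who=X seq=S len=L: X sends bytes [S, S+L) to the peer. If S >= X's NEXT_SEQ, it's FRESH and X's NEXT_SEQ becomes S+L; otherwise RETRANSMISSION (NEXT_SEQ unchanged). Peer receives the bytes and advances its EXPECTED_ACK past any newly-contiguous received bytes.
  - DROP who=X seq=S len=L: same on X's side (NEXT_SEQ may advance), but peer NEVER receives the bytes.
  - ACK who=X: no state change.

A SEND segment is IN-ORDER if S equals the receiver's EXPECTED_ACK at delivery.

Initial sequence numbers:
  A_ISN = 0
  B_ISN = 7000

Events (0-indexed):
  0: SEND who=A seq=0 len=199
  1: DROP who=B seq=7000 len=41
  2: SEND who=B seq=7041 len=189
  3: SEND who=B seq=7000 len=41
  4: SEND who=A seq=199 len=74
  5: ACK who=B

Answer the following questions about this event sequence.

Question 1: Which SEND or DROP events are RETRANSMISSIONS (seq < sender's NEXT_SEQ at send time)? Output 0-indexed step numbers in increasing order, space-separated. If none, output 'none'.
Step 0: SEND seq=0 -> fresh
Step 1: DROP seq=7000 -> fresh
Step 2: SEND seq=7041 -> fresh
Step 3: SEND seq=7000 -> retransmit
Step 4: SEND seq=199 -> fresh

Answer: 3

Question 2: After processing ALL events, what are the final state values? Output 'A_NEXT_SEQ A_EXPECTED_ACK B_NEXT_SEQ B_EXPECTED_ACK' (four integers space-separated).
Answer: 273 7230 7230 273

Derivation:
After event 0: A_seq=199 A_ack=7000 B_seq=7000 B_ack=199
After event 1: A_seq=199 A_ack=7000 B_seq=7041 B_ack=199
After event 2: A_seq=199 A_ack=7000 B_seq=7230 B_ack=199
After event 3: A_seq=199 A_ack=7230 B_seq=7230 B_ack=199
After event 4: A_seq=273 A_ack=7230 B_seq=7230 B_ack=273
After event 5: A_seq=273 A_ack=7230 B_seq=7230 B_ack=273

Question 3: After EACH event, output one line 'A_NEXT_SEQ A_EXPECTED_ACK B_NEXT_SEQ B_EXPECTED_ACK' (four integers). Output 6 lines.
199 7000 7000 199
199 7000 7041 199
199 7000 7230 199
199 7230 7230 199
273 7230 7230 273
273 7230 7230 273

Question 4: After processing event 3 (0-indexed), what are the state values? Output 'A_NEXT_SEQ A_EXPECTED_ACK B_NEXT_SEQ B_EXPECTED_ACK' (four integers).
After event 0: A_seq=199 A_ack=7000 B_seq=7000 B_ack=199
After event 1: A_seq=199 A_ack=7000 B_seq=7041 B_ack=199
After event 2: A_seq=199 A_ack=7000 B_seq=7230 B_ack=199
After event 3: A_seq=199 A_ack=7230 B_seq=7230 B_ack=199

199 7230 7230 199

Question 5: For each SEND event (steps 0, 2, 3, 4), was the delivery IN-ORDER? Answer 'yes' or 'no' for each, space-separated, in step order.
Step 0: SEND seq=0 -> in-order
Step 2: SEND seq=7041 -> out-of-order
Step 3: SEND seq=7000 -> in-order
Step 4: SEND seq=199 -> in-order

Answer: yes no yes yes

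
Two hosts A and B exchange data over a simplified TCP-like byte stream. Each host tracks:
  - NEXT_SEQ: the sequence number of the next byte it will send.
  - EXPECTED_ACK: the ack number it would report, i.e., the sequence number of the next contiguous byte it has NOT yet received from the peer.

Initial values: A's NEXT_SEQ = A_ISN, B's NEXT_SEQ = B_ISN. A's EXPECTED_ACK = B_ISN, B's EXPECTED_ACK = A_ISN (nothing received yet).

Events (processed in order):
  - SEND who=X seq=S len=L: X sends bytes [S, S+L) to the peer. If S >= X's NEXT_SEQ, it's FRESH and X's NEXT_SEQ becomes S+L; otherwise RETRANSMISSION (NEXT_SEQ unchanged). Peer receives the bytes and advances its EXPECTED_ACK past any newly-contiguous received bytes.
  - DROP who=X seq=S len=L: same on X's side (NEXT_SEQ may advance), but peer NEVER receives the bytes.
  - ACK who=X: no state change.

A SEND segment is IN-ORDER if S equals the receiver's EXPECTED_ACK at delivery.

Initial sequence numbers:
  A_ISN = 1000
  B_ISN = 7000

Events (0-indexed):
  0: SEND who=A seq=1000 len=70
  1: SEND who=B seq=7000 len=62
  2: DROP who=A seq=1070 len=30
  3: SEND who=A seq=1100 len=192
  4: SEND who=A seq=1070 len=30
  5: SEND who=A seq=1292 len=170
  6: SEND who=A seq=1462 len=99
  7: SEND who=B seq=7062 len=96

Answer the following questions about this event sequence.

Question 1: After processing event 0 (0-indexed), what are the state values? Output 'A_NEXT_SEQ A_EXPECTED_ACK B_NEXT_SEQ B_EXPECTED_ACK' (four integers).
After event 0: A_seq=1070 A_ack=7000 B_seq=7000 B_ack=1070

1070 7000 7000 1070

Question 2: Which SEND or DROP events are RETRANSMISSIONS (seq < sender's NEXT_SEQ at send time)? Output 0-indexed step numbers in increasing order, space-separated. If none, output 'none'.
Answer: 4

Derivation:
Step 0: SEND seq=1000 -> fresh
Step 1: SEND seq=7000 -> fresh
Step 2: DROP seq=1070 -> fresh
Step 3: SEND seq=1100 -> fresh
Step 4: SEND seq=1070 -> retransmit
Step 5: SEND seq=1292 -> fresh
Step 6: SEND seq=1462 -> fresh
Step 7: SEND seq=7062 -> fresh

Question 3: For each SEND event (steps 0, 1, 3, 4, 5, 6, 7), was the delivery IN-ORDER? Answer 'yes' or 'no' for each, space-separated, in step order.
Answer: yes yes no yes yes yes yes

Derivation:
Step 0: SEND seq=1000 -> in-order
Step 1: SEND seq=7000 -> in-order
Step 3: SEND seq=1100 -> out-of-order
Step 4: SEND seq=1070 -> in-order
Step 5: SEND seq=1292 -> in-order
Step 6: SEND seq=1462 -> in-order
Step 7: SEND seq=7062 -> in-order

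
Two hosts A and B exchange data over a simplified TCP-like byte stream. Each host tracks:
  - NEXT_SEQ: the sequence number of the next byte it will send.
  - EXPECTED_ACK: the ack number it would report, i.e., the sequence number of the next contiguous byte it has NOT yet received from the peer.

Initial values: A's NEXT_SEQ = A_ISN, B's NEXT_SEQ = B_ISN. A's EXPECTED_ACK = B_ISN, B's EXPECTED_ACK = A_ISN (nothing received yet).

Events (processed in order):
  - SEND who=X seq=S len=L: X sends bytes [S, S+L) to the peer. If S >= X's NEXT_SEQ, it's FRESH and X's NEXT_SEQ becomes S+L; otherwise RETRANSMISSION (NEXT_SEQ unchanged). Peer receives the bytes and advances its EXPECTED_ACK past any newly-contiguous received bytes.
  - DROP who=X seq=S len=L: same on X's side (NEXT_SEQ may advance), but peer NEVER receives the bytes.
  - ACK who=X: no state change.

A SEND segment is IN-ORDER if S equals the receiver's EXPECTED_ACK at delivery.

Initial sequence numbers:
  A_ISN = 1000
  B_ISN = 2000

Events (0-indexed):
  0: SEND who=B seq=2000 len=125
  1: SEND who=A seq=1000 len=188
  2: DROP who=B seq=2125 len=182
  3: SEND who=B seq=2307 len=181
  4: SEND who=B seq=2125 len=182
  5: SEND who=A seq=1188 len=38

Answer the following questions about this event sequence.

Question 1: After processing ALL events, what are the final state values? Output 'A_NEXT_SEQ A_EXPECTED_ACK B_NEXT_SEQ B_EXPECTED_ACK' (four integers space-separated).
Answer: 1226 2488 2488 1226

Derivation:
After event 0: A_seq=1000 A_ack=2125 B_seq=2125 B_ack=1000
After event 1: A_seq=1188 A_ack=2125 B_seq=2125 B_ack=1188
After event 2: A_seq=1188 A_ack=2125 B_seq=2307 B_ack=1188
After event 3: A_seq=1188 A_ack=2125 B_seq=2488 B_ack=1188
After event 4: A_seq=1188 A_ack=2488 B_seq=2488 B_ack=1188
After event 5: A_seq=1226 A_ack=2488 B_seq=2488 B_ack=1226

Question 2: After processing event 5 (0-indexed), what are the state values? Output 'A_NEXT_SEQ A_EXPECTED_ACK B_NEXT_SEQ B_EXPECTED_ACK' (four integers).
After event 0: A_seq=1000 A_ack=2125 B_seq=2125 B_ack=1000
After event 1: A_seq=1188 A_ack=2125 B_seq=2125 B_ack=1188
After event 2: A_seq=1188 A_ack=2125 B_seq=2307 B_ack=1188
After event 3: A_seq=1188 A_ack=2125 B_seq=2488 B_ack=1188
After event 4: A_seq=1188 A_ack=2488 B_seq=2488 B_ack=1188
After event 5: A_seq=1226 A_ack=2488 B_seq=2488 B_ack=1226

1226 2488 2488 1226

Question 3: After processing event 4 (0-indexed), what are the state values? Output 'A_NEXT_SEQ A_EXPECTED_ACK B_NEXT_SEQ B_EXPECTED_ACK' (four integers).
After event 0: A_seq=1000 A_ack=2125 B_seq=2125 B_ack=1000
After event 1: A_seq=1188 A_ack=2125 B_seq=2125 B_ack=1188
After event 2: A_seq=1188 A_ack=2125 B_seq=2307 B_ack=1188
After event 3: A_seq=1188 A_ack=2125 B_seq=2488 B_ack=1188
After event 4: A_seq=1188 A_ack=2488 B_seq=2488 B_ack=1188

1188 2488 2488 1188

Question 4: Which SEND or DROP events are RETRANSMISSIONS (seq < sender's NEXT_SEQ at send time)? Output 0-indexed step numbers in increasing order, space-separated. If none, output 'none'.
Answer: 4

Derivation:
Step 0: SEND seq=2000 -> fresh
Step 1: SEND seq=1000 -> fresh
Step 2: DROP seq=2125 -> fresh
Step 3: SEND seq=2307 -> fresh
Step 4: SEND seq=2125 -> retransmit
Step 5: SEND seq=1188 -> fresh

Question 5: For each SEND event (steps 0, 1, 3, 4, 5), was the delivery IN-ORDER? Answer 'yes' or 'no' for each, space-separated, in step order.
Answer: yes yes no yes yes

Derivation:
Step 0: SEND seq=2000 -> in-order
Step 1: SEND seq=1000 -> in-order
Step 3: SEND seq=2307 -> out-of-order
Step 4: SEND seq=2125 -> in-order
Step 5: SEND seq=1188 -> in-order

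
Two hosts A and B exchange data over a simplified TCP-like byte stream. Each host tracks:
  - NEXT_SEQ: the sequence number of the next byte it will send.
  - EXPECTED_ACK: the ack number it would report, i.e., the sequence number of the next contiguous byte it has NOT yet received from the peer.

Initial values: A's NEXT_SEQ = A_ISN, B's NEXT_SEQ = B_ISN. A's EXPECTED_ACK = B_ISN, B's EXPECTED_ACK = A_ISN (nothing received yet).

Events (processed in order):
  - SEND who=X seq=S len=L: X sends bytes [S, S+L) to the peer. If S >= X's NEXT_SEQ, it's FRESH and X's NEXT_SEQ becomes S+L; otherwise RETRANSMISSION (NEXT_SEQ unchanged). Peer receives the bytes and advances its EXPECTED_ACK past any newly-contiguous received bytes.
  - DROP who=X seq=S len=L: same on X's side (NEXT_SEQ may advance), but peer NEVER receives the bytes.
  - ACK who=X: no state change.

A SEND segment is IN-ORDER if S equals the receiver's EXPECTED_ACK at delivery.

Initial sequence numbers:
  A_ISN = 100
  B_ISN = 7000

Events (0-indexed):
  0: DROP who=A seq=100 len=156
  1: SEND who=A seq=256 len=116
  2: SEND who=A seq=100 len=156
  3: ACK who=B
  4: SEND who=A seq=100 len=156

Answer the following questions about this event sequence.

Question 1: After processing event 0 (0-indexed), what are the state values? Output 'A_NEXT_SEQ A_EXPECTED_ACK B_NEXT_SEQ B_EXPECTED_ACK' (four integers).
After event 0: A_seq=256 A_ack=7000 B_seq=7000 B_ack=100

256 7000 7000 100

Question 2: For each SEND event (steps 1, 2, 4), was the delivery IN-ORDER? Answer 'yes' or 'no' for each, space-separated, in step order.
Answer: no yes no

Derivation:
Step 1: SEND seq=256 -> out-of-order
Step 2: SEND seq=100 -> in-order
Step 4: SEND seq=100 -> out-of-order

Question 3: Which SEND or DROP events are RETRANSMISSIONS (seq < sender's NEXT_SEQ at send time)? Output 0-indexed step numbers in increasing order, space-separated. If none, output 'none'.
Step 0: DROP seq=100 -> fresh
Step 1: SEND seq=256 -> fresh
Step 2: SEND seq=100 -> retransmit
Step 4: SEND seq=100 -> retransmit

Answer: 2 4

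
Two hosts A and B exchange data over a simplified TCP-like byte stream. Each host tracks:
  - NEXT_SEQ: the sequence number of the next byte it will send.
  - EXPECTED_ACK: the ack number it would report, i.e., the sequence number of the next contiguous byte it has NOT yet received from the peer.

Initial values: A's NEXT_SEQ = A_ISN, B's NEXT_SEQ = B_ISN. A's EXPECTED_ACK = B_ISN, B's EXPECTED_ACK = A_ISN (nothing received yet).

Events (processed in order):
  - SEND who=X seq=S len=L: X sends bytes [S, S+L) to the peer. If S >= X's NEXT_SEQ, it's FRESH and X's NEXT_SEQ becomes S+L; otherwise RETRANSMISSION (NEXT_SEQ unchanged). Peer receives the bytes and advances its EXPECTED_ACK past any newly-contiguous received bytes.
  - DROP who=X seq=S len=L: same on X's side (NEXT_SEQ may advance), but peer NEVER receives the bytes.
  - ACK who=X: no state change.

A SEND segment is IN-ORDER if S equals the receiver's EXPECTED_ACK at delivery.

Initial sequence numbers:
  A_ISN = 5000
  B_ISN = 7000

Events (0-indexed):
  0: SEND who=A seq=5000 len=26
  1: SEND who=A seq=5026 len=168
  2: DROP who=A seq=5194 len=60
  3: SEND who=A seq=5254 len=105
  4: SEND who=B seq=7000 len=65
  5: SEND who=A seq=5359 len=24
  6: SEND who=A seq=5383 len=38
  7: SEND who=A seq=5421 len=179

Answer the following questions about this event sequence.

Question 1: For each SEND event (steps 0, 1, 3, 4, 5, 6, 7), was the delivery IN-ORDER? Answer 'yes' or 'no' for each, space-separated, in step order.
Answer: yes yes no yes no no no

Derivation:
Step 0: SEND seq=5000 -> in-order
Step 1: SEND seq=5026 -> in-order
Step 3: SEND seq=5254 -> out-of-order
Step 4: SEND seq=7000 -> in-order
Step 5: SEND seq=5359 -> out-of-order
Step 6: SEND seq=5383 -> out-of-order
Step 7: SEND seq=5421 -> out-of-order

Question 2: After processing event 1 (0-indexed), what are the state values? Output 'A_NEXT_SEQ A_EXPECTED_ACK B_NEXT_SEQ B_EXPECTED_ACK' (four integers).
After event 0: A_seq=5026 A_ack=7000 B_seq=7000 B_ack=5026
After event 1: A_seq=5194 A_ack=7000 B_seq=7000 B_ack=5194

5194 7000 7000 5194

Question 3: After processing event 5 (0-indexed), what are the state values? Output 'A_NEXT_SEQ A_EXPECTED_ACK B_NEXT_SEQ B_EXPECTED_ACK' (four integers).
After event 0: A_seq=5026 A_ack=7000 B_seq=7000 B_ack=5026
After event 1: A_seq=5194 A_ack=7000 B_seq=7000 B_ack=5194
After event 2: A_seq=5254 A_ack=7000 B_seq=7000 B_ack=5194
After event 3: A_seq=5359 A_ack=7000 B_seq=7000 B_ack=5194
After event 4: A_seq=5359 A_ack=7065 B_seq=7065 B_ack=5194
After event 5: A_seq=5383 A_ack=7065 B_seq=7065 B_ack=5194

5383 7065 7065 5194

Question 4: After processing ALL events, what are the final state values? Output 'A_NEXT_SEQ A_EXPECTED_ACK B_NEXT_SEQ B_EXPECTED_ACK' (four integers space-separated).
Answer: 5600 7065 7065 5194

Derivation:
After event 0: A_seq=5026 A_ack=7000 B_seq=7000 B_ack=5026
After event 1: A_seq=5194 A_ack=7000 B_seq=7000 B_ack=5194
After event 2: A_seq=5254 A_ack=7000 B_seq=7000 B_ack=5194
After event 3: A_seq=5359 A_ack=7000 B_seq=7000 B_ack=5194
After event 4: A_seq=5359 A_ack=7065 B_seq=7065 B_ack=5194
After event 5: A_seq=5383 A_ack=7065 B_seq=7065 B_ack=5194
After event 6: A_seq=5421 A_ack=7065 B_seq=7065 B_ack=5194
After event 7: A_seq=5600 A_ack=7065 B_seq=7065 B_ack=5194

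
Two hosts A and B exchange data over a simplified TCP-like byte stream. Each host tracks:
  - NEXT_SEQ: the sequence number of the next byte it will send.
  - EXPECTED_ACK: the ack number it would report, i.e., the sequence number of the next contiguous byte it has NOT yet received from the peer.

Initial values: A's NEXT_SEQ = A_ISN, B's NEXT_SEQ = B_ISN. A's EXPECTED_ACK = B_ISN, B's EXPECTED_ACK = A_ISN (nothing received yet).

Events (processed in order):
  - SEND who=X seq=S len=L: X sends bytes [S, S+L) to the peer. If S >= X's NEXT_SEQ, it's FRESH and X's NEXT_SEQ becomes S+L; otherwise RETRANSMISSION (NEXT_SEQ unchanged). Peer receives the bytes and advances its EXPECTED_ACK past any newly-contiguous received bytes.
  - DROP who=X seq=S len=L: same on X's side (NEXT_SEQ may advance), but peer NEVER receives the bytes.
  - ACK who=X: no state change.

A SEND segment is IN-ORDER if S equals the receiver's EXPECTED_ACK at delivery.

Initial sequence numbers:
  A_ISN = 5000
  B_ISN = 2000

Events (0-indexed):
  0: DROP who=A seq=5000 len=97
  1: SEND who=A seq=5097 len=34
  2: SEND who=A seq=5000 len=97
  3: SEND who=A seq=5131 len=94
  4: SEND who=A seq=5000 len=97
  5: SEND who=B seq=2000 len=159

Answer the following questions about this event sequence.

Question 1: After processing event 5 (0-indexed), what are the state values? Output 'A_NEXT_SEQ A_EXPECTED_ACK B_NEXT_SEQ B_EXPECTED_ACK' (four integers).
After event 0: A_seq=5097 A_ack=2000 B_seq=2000 B_ack=5000
After event 1: A_seq=5131 A_ack=2000 B_seq=2000 B_ack=5000
After event 2: A_seq=5131 A_ack=2000 B_seq=2000 B_ack=5131
After event 3: A_seq=5225 A_ack=2000 B_seq=2000 B_ack=5225
After event 4: A_seq=5225 A_ack=2000 B_seq=2000 B_ack=5225
After event 5: A_seq=5225 A_ack=2159 B_seq=2159 B_ack=5225

5225 2159 2159 5225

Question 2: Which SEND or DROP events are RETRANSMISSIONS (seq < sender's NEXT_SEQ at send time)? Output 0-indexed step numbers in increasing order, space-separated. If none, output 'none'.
Step 0: DROP seq=5000 -> fresh
Step 1: SEND seq=5097 -> fresh
Step 2: SEND seq=5000 -> retransmit
Step 3: SEND seq=5131 -> fresh
Step 4: SEND seq=5000 -> retransmit
Step 5: SEND seq=2000 -> fresh

Answer: 2 4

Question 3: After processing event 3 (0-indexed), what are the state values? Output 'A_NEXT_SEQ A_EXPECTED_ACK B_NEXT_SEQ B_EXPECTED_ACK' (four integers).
After event 0: A_seq=5097 A_ack=2000 B_seq=2000 B_ack=5000
After event 1: A_seq=5131 A_ack=2000 B_seq=2000 B_ack=5000
After event 2: A_seq=5131 A_ack=2000 B_seq=2000 B_ack=5131
After event 3: A_seq=5225 A_ack=2000 B_seq=2000 B_ack=5225

5225 2000 2000 5225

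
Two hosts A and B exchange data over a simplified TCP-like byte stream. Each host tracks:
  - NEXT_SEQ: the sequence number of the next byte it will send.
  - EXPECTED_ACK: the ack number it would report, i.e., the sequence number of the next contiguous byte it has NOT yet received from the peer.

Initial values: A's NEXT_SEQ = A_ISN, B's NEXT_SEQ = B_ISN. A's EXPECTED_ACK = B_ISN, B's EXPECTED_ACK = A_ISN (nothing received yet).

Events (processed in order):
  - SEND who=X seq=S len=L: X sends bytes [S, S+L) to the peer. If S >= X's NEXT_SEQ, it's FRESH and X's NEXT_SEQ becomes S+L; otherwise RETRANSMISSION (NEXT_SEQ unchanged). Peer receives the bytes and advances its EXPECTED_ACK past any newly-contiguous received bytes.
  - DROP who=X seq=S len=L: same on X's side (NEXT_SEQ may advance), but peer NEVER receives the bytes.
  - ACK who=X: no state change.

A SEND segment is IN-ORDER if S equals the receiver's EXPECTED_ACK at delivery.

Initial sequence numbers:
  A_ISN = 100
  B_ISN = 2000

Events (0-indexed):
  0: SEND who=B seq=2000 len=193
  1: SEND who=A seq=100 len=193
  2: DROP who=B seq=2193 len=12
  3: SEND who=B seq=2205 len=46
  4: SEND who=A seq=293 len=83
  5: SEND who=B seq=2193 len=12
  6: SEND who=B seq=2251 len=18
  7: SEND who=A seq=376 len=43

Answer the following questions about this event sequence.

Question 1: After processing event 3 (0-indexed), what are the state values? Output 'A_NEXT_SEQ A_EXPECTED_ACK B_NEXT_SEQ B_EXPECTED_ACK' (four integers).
After event 0: A_seq=100 A_ack=2193 B_seq=2193 B_ack=100
After event 1: A_seq=293 A_ack=2193 B_seq=2193 B_ack=293
After event 2: A_seq=293 A_ack=2193 B_seq=2205 B_ack=293
After event 3: A_seq=293 A_ack=2193 B_seq=2251 B_ack=293

293 2193 2251 293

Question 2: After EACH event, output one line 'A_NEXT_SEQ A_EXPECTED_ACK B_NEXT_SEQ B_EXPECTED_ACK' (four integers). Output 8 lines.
100 2193 2193 100
293 2193 2193 293
293 2193 2205 293
293 2193 2251 293
376 2193 2251 376
376 2251 2251 376
376 2269 2269 376
419 2269 2269 419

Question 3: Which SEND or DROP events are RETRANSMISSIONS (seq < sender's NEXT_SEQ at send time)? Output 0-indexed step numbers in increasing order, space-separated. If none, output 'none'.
Step 0: SEND seq=2000 -> fresh
Step 1: SEND seq=100 -> fresh
Step 2: DROP seq=2193 -> fresh
Step 3: SEND seq=2205 -> fresh
Step 4: SEND seq=293 -> fresh
Step 5: SEND seq=2193 -> retransmit
Step 6: SEND seq=2251 -> fresh
Step 7: SEND seq=376 -> fresh

Answer: 5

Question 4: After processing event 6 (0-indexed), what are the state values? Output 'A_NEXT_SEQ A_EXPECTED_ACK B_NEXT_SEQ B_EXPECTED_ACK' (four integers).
After event 0: A_seq=100 A_ack=2193 B_seq=2193 B_ack=100
After event 1: A_seq=293 A_ack=2193 B_seq=2193 B_ack=293
After event 2: A_seq=293 A_ack=2193 B_seq=2205 B_ack=293
After event 3: A_seq=293 A_ack=2193 B_seq=2251 B_ack=293
After event 4: A_seq=376 A_ack=2193 B_seq=2251 B_ack=376
After event 5: A_seq=376 A_ack=2251 B_seq=2251 B_ack=376
After event 6: A_seq=376 A_ack=2269 B_seq=2269 B_ack=376

376 2269 2269 376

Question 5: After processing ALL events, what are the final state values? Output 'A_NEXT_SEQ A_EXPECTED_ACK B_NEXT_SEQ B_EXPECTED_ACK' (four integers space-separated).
After event 0: A_seq=100 A_ack=2193 B_seq=2193 B_ack=100
After event 1: A_seq=293 A_ack=2193 B_seq=2193 B_ack=293
After event 2: A_seq=293 A_ack=2193 B_seq=2205 B_ack=293
After event 3: A_seq=293 A_ack=2193 B_seq=2251 B_ack=293
After event 4: A_seq=376 A_ack=2193 B_seq=2251 B_ack=376
After event 5: A_seq=376 A_ack=2251 B_seq=2251 B_ack=376
After event 6: A_seq=376 A_ack=2269 B_seq=2269 B_ack=376
After event 7: A_seq=419 A_ack=2269 B_seq=2269 B_ack=419

Answer: 419 2269 2269 419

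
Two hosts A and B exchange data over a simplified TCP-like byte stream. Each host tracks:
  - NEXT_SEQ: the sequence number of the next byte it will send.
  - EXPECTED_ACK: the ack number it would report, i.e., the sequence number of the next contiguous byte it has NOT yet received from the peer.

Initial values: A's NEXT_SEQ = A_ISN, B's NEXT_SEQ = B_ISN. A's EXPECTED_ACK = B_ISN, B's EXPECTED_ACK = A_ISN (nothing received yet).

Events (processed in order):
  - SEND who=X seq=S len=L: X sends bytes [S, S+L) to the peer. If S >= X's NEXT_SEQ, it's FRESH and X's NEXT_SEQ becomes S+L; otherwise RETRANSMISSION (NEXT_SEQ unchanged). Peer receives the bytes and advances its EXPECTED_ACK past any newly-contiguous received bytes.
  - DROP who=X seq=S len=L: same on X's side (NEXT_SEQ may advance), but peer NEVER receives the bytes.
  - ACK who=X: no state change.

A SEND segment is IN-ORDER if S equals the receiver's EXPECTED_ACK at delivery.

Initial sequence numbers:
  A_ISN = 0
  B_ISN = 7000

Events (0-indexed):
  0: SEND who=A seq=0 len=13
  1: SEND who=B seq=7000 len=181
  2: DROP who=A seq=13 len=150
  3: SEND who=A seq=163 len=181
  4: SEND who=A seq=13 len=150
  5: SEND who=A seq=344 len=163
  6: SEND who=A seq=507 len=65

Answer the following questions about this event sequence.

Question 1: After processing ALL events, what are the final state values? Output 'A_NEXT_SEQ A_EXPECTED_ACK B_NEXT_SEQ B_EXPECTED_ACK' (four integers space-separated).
After event 0: A_seq=13 A_ack=7000 B_seq=7000 B_ack=13
After event 1: A_seq=13 A_ack=7181 B_seq=7181 B_ack=13
After event 2: A_seq=163 A_ack=7181 B_seq=7181 B_ack=13
After event 3: A_seq=344 A_ack=7181 B_seq=7181 B_ack=13
After event 4: A_seq=344 A_ack=7181 B_seq=7181 B_ack=344
After event 5: A_seq=507 A_ack=7181 B_seq=7181 B_ack=507
After event 6: A_seq=572 A_ack=7181 B_seq=7181 B_ack=572

Answer: 572 7181 7181 572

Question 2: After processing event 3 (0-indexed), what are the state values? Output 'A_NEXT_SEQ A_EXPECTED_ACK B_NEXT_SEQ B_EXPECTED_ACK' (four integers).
After event 0: A_seq=13 A_ack=7000 B_seq=7000 B_ack=13
After event 1: A_seq=13 A_ack=7181 B_seq=7181 B_ack=13
After event 2: A_seq=163 A_ack=7181 B_seq=7181 B_ack=13
After event 3: A_seq=344 A_ack=7181 B_seq=7181 B_ack=13

344 7181 7181 13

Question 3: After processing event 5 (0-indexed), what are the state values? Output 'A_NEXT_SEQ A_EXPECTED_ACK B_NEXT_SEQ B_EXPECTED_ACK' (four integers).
After event 0: A_seq=13 A_ack=7000 B_seq=7000 B_ack=13
After event 1: A_seq=13 A_ack=7181 B_seq=7181 B_ack=13
After event 2: A_seq=163 A_ack=7181 B_seq=7181 B_ack=13
After event 3: A_seq=344 A_ack=7181 B_seq=7181 B_ack=13
After event 4: A_seq=344 A_ack=7181 B_seq=7181 B_ack=344
After event 5: A_seq=507 A_ack=7181 B_seq=7181 B_ack=507

507 7181 7181 507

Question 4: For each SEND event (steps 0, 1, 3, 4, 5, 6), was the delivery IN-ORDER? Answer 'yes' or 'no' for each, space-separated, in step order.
Answer: yes yes no yes yes yes

Derivation:
Step 0: SEND seq=0 -> in-order
Step 1: SEND seq=7000 -> in-order
Step 3: SEND seq=163 -> out-of-order
Step 4: SEND seq=13 -> in-order
Step 5: SEND seq=344 -> in-order
Step 6: SEND seq=507 -> in-order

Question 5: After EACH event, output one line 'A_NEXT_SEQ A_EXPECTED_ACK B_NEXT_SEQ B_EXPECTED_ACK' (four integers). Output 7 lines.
13 7000 7000 13
13 7181 7181 13
163 7181 7181 13
344 7181 7181 13
344 7181 7181 344
507 7181 7181 507
572 7181 7181 572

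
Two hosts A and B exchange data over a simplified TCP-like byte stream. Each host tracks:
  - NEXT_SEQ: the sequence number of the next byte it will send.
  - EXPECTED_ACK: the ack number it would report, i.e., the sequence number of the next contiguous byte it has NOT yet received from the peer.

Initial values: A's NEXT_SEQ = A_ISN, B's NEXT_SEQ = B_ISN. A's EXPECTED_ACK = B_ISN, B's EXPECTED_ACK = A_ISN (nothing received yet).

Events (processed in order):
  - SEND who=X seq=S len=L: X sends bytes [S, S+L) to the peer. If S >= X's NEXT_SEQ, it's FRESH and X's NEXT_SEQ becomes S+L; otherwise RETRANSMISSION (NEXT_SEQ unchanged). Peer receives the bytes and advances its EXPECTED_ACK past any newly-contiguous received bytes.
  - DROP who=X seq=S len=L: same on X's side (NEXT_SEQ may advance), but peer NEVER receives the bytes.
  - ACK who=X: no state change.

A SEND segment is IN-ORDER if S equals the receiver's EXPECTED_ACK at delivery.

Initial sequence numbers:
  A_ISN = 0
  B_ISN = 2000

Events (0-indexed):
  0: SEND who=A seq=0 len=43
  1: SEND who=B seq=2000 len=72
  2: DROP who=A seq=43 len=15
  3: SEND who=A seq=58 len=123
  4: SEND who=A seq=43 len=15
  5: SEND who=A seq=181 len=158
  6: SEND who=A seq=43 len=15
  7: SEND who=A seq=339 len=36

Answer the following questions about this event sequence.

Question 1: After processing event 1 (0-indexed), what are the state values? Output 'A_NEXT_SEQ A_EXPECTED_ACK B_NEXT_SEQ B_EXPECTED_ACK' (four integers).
After event 0: A_seq=43 A_ack=2000 B_seq=2000 B_ack=43
After event 1: A_seq=43 A_ack=2072 B_seq=2072 B_ack=43

43 2072 2072 43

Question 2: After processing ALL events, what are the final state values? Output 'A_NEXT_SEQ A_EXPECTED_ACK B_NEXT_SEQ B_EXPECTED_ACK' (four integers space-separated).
After event 0: A_seq=43 A_ack=2000 B_seq=2000 B_ack=43
After event 1: A_seq=43 A_ack=2072 B_seq=2072 B_ack=43
After event 2: A_seq=58 A_ack=2072 B_seq=2072 B_ack=43
After event 3: A_seq=181 A_ack=2072 B_seq=2072 B_ack=43
After event 4: A_seq=181 A_ack=2072 B_seq=2072 B_ack=181
After event 5: A_seq=339 A_ack=2072 B_seq=2072 B_ack=339
After event 6: A_seq=339 A_ack=2072 B_seq=2072 B_ack=339
After event 7: A_seq=375 A_ack=2072 B_seq=2072 B_ack=375

Answer: 375 2072 2072 375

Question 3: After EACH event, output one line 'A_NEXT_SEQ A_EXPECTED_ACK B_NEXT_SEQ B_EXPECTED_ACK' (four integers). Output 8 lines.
43 2000 2000 43
43 2072 2072 43
58 2072 2072 43
181 2072 2072 43
181 2072 2072 181
339 2072 2072 339
339 2072 2072 339
375 2072 2072 375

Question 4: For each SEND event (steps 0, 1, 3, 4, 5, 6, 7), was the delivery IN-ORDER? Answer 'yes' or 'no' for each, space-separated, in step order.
Step 0: SEND seq=0 -> in-order
Step 1: SEND seq=2000 -> in-order
Step 3: SEND seq=58 -> out-of-order
Step 4: SEND seq=43 -> in-order
Step 5: SEND seq=181 -> in-order
Step 6: SEND seq=43 -> out-of-order
Step 7: SEND seq=339 -> in-order

Answer: yes yes no yes yes no yes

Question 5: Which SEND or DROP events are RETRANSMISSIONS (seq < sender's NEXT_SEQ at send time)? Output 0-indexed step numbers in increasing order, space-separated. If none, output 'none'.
Step 0: SEND seq=0 -> fresh
Step 1: SEND seq=2000 -> fresh
Step 2: DROP seq=43 -> fresh
Step 3: SEND seq=58 -> fresh
Step 4: SEND seq=43 -> retransmit
Step 5: SEND seq=181 -> fresh
Step 6: SEND seq=43 -> retransmit
Step 7: SEND seq=339 -> fresh

Answer: 4 6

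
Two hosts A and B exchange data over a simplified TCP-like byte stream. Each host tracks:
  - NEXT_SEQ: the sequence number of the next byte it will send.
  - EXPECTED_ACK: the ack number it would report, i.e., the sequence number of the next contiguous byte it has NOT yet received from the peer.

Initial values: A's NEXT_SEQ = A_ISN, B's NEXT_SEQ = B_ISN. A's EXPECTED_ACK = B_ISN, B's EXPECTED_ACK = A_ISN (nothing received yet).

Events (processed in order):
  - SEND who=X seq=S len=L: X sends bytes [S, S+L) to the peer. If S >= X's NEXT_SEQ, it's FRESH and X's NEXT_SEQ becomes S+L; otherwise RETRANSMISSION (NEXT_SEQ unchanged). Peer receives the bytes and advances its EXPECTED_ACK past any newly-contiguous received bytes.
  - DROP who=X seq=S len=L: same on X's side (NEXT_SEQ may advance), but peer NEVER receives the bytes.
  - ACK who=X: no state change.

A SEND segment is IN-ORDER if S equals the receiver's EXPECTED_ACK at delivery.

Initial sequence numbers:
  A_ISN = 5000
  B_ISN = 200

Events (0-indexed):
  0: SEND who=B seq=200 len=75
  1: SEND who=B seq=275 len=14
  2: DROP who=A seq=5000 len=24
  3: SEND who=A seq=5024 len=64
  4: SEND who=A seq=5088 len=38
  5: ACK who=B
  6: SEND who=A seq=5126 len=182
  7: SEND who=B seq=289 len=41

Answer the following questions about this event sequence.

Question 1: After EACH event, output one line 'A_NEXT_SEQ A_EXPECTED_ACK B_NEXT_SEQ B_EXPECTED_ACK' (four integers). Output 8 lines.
5000 275 275 5000
5000 289 289 5000
5024 289 289 5000
5088 289 289 5000
5126 289 289 5000
5126 289 289 5000
5308 289 289 5000
5308 330 330 5000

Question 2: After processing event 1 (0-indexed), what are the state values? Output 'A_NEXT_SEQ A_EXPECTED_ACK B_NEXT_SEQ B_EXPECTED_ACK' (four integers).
After event 0: A_seq=5000 A_ack=275 B_seq=275 B_ack=5000
After event 1: A_seq=5000 A_ack=289 B_seq=289 B_ack=5000

5000 289 289 5000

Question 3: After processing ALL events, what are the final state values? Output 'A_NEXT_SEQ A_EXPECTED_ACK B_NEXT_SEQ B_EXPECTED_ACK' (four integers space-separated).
After event 0: A_seq=5000 A_ack=275 B_seq=275 B_ack=5000
After event 1: A_seq=5000 A_ack=289 B_seq=289 B_ack=5000
After event 2: A_seq=5024 A_ack=289 B_seq=289 B_ack=5000
After event 3: A_seq=5088 A_ack=289 B_seq=289 B_ack=5000
After event 4: A_seq=5126 A_ack=289 B_seq=289 B_ack=5000
After event 5: A_seq=5126 A_ack=289 B_seq=289 B_ack=5000
After event 6: A_seq=5308 A_ack=289 B_seq=289 B_ack=5000
After event 7: A_seq=5308 A_ack=330 B_seq=330 B_ack=5000

Answer: 5308 330 330 5000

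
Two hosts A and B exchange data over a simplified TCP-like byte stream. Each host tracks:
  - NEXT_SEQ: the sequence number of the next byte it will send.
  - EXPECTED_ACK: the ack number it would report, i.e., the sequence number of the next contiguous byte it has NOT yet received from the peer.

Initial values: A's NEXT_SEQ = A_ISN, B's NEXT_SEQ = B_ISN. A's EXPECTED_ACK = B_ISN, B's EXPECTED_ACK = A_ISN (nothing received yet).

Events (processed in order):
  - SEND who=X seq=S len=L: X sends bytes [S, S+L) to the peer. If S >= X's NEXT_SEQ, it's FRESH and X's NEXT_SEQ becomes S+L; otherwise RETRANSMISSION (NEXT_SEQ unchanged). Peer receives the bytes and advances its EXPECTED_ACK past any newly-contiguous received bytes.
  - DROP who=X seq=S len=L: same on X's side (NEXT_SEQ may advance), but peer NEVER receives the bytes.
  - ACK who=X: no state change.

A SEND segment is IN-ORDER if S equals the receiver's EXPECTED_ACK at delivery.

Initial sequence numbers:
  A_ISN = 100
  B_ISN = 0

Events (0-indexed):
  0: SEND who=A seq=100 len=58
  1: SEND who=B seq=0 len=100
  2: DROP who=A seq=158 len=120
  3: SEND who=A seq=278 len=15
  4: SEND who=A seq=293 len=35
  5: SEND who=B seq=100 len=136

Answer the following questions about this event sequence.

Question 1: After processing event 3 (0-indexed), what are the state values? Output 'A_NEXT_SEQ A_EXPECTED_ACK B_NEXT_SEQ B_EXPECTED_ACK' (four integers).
After event 0: A_seq=158 A_ack=0 B_seq=0 B_ack=158
After event 1: A_seq=158 A_ack=100 B_seq=100 B_ack=158
After event 2: A_seq=278 A_ack=100 B_seq=100 B_ack=158
After event 3: A_seq=293 A_ack=100 B_seq=100 B_ack=158

293 100 100 158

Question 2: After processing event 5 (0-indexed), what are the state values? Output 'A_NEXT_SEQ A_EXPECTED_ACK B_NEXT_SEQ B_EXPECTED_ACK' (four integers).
After event 0: A_seq=158 A_ack=0 B_seq=0 B_ack=158
After event 1: A_seq=158 A_ack=100 B_seq=100 B_ack=158
After event 2: A_seq=278 A_ack=100 B_seq=100 B_ack=158
After event 3: A_seq=293 A_ack=100 B_seq=100 B_ack=158
After event 4: A_seq=328 A_ack=100 B_seq=100 B_ack=158
After event 5: A_seq=328 A_ack=236 B_seq=236 B_ack=158

328 236 236 158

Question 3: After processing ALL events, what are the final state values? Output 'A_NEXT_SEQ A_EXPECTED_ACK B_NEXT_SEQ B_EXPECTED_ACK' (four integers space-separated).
Answer: 328 236 236 158

Derivation:
After event 0: A_seq=158 A_ack=0 B_seq=0 B_ack=158
After event 1: A_seq=158 A_ack=100 B_seq=100 B_ack=158
After event 2: A_seq=278 A_ack=100 B_seq=100 B_ack=158
After event 3: A_seq=293 A_ack=100 B_seq=100 B_ack=158
After event 4: A_seq=328 A_ack=100 B_seq=100 B_ack=158
After event 5: A_seq=328 A_ack=236 B_seq=236 B_ack=158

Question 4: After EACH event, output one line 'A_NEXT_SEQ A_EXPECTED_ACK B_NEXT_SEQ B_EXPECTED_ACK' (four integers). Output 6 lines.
158 0 0 158
158 100 100 158
278 100 100 158
293 100 100 158
328 100 100 158
328 236 236 158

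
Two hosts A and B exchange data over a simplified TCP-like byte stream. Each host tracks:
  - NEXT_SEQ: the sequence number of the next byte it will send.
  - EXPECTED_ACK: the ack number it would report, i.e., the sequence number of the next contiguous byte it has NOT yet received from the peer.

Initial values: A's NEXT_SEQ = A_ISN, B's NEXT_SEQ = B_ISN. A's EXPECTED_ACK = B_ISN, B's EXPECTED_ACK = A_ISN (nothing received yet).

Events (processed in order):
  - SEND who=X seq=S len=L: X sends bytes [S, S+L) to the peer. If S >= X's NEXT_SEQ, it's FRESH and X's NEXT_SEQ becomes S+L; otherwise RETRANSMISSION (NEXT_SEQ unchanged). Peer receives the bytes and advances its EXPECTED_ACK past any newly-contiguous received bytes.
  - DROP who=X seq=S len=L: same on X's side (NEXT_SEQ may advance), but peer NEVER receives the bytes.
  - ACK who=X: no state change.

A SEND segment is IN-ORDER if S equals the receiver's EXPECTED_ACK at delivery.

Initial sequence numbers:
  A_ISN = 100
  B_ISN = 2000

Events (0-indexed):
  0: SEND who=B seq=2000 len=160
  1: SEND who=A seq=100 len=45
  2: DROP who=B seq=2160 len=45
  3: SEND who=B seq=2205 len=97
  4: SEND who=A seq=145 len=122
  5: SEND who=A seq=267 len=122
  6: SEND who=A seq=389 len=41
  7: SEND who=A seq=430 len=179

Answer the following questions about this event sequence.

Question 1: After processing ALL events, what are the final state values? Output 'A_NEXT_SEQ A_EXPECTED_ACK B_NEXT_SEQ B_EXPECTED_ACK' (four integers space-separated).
Answer: 609 2160 2302 609

Derivation:
After event 0: A_seq=100 A_ack=2160 B_seq=2160 B_ack=100
After event 1: A_seq=145 A_ack=2160 B_seq=2160 B_ack=145
After event 2: A_seq=145 A_ack=2160 B_seq=2205 B_ack=145
After event 3: A_seq=145 A_ack=2160 B_seq=2302 B_ack=145
After event 4: A_seq=267 A_ack=2160 B_seq=2302 B_ack=267
After event 5: A_seq=389 A_ack=2160 B_seq=2302 B_ack=389
After event 6: A_seq=430 A_ack=2160 B_seq=2302 B_ack=430
After event 7: A_seq=609 A_ack=2160 B_seq=2302 B_ack=609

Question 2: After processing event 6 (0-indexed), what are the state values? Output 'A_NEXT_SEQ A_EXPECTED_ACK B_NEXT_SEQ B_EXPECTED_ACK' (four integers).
After event 0: A_seq=100 A_ack=2160 B_seq=2160 B_ack=100
After event 1: A_seq=145 A_ack=2160 B_seq=2160 B_ack=145
After event 2: A_seq=145 A_ack=2160 B_seq=2205 B_ack=145
After event 3: A_seq=145 A_ack=2160 B_seq=2302 B_ack=145
After event 4: A_seq=267 A_ack=2160 B_seq=2302 B_ack=267
After event 5: A_seq=389 A_ack=2160 B_seq=2302 B_ack=389
After event 6: A_seq=430 A_ack=2160 B_seq=2302 B_ack=430

430 2160 2302 430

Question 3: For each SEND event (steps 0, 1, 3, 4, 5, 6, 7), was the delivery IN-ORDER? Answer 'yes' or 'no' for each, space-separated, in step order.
Step 0: SEND seq=2000 -> in-order
Step 1: SEND seq=100 -> in-order
Step 3: SEND seq=2205 -> out-of-order
Step 4: SEND seq=145 -> in-order
Step 5: SEND seq=267 -> in-order
Step 6: SEND seq=389 -> in-order
Step 7: SEND seq=430 -> in-order

Answer: yes yes no yes yes yes yes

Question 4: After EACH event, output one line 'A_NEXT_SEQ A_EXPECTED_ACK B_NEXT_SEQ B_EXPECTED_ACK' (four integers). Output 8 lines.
100 2160 2160 100
145 2160 2160 145
145 2160 2205 145
145 2160 2302 145
267 2160 2302 267
389 2160 2302 389
430 2160 2302 430
609 2160 2302 609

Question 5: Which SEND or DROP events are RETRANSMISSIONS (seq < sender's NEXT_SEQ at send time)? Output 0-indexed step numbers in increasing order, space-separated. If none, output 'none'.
Step 0: SEND seq=2000 -> fresh
Step 1: SEND seq=100 -> fresh
Step 2: DROP seq=2160 -> fresh
Step 3: SEND seq=2205 -> fresh
Step 4: SEND seq=145 -> fresh
Step 5: SEND seq=267 -> fresh
Step 6: SEND seq=389 -> fresh
Step 7: SEND seq=430 -> fresh

Answer: none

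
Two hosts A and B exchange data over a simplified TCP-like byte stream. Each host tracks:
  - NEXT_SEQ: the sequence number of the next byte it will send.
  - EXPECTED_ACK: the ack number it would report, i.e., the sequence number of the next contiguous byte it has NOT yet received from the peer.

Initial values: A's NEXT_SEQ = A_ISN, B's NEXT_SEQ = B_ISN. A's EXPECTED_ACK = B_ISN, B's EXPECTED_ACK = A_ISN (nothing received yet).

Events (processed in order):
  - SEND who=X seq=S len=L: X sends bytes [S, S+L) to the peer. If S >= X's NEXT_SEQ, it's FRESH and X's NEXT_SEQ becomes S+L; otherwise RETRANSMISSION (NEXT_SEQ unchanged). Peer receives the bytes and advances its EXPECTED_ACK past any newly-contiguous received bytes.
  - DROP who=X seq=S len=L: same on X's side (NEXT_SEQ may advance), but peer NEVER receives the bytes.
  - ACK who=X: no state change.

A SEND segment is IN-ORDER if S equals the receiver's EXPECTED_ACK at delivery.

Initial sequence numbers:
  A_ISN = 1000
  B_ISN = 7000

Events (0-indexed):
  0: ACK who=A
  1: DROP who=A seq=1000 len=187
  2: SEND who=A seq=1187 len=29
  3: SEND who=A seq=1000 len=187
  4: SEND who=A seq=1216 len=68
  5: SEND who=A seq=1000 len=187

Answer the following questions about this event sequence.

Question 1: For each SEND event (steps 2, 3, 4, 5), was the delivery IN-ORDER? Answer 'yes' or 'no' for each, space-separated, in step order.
Answer: no yes yes no

Derivation:
Step 2: SEND seq=1187 -> out-of-order
Step 3: SEND seq=1000 -> in-order
Step 4: SEND seq=1216 -> in-order
Step 5: SEND seq=1000 -> out-of-order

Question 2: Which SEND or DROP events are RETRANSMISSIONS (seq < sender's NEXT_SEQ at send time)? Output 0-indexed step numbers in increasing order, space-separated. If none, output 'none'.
Answer: 3 5

Derivation:
Step 1: DROP seq=1000 -> fresh
Step 2: SEND seq=1187 -> fresh
Step 3: SEND seq=1000 -> retransmit
Step 4: SEND seq=1216 -> fresh
Step 5: SEND seq=1000 -> retransmit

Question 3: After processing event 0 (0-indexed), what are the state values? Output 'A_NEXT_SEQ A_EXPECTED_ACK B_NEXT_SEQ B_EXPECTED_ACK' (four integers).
After event 0: A_seq=1000 A_ack=7000 B_seq=7000 B_ack=1000

1000 7000 7000 1000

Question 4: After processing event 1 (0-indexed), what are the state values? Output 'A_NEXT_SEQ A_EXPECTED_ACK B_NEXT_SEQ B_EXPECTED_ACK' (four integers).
After event 0: A_seq=1000 A_ack=7000 B_seq=7000 B_ack=1000
After event 1: A_seq=1187 A_ack=7000 B_seq=7000 B_ack=1000

1187 7000 7000 1000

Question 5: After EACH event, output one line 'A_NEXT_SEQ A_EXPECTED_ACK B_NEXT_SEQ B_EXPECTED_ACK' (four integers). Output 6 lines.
1000 7000 7000 1000
1187 7000 7000 1000
1216 7000 7000 1000
1216 7000 7000 1216
1284 7000 7000 1284
1284 7000 7000 1284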